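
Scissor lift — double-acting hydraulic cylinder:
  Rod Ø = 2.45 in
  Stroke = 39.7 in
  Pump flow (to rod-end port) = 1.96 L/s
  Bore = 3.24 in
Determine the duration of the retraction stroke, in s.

Rod-side annular area A_ann = π/4 × (3.24² − 2.45²) = 3.530 in^2
Swept volume V = A × L; t = V / Q = A·L / Q

t ≈ 1.17 s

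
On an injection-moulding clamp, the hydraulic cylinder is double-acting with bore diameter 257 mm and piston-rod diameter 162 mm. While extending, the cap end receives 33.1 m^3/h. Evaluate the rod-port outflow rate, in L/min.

Cap-side area A_cap = π/4 × (257 mm)² = 51870 mm^2
Rod-side annular area A_ann = π/4 × (257² − 162²) = 31260 mm^2
Piston speed v = Q_in/A_cap; rod-end outflow Q_out = v × A_ann = Q_in × A_ann/A_cap.

Q_out ≈ 332 L/min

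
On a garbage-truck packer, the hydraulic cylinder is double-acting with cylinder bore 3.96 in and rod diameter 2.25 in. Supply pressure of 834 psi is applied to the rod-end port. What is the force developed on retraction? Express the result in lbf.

Rod-side annular area A_ann = π/4 × (3.96² − 2.25²) = 8.340 in^2
On retraction the pressure acts on the annular area (bore minus rod).
F = P × A_ann

F ≈ 6960 lbf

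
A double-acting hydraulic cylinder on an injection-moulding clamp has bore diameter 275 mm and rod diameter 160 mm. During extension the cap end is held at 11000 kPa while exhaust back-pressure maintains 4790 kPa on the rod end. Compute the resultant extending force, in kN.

Cap-side area A_cap = π/4 × (275 mm)² = 59400 mm^2
Rod-side annular area A_ann = π/4 × (275² − 160²) = 39290 mm^2
Net thrust = P_cap·A_cap − P_rod·A_ann = 653.4 kN − 188.2 kN

F ≈ 465 kN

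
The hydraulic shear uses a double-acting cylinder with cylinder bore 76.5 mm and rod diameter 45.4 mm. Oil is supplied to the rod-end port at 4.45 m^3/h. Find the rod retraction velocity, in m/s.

v ≈ 0.415 m/s

Rod-side annular area A_ann = π/4 × (76.5² − 45.4²) = 2978 mm^2
Flow into the rod-end port fills the annular volume.
v = Q / A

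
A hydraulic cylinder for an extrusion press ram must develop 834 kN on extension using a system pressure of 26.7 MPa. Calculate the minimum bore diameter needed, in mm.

D ≈ 199 mm

Extension force acts on the full piston face: F = P × (π/4)D².
D = √(4F / (πP)) = √(4 × 834 kN / (π × 26.7 MPa))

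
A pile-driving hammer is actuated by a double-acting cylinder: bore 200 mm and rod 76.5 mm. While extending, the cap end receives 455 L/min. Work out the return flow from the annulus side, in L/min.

Q_out ≈ 388 L/min

Cap-side area A_cap = π/4 × (200 mm)² = 31420 mm^2
Rod-side annular area A_ann = π/4 × (200² − 76.5²) = 26820 mm^2
Piston speed v = Q_in/A_cap; rod-end outflow Q_out = v × A_ann = Q_in × A_ann/A_cap.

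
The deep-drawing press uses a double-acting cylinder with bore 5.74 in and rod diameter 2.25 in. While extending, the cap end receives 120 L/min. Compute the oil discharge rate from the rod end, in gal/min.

Cap-side area A_cap = π/4 × (5.74 in)² = 25.88 in^2
Rod-side annular area A_ann = π/4 × (5.74² − 2.25²) = 21.90 in^2
Piston speed v = Q_in/A_cap; rod-end outflow Q_out = v × A_ann = Q_in × A_ann/A_cap.

Q_out ≈ 26.8 gal/min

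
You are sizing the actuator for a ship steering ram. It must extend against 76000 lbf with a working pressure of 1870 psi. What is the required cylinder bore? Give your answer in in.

Extension force acts on the full piston face: F = P × (π/4)D².
D = √(4F / (πP)) = √(4 × 76000 lbf / (π × 1870 psi))

D ≈ 7.19 in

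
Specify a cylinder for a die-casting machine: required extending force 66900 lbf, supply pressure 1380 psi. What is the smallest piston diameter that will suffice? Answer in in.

D ≈ 7.86 in

Extension force acts on the full piston face: F = P × (π/4)D².
D = √(4F / (πP)) = √(4 × 66900 lbf / (π × 1380 psi))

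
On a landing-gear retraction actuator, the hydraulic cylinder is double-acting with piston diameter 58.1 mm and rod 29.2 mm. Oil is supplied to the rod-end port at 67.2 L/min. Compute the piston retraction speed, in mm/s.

v ≈ 565 mm/s

Rod-side annular area A_ann = π/4 × (58.1² − 29.2²) = 1982 mm^2
Flow into the rod-end port fills the annular volume.
v = Q / A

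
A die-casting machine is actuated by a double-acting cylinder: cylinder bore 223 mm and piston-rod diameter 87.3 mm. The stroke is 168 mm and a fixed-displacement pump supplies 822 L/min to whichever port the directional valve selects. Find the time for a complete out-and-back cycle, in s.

Cap-side area A_cap = π/4 × (223 mm)² = 39060 mm^2
Rod-side annular area A_ann = π/4 × (223² − 87.3²) = 33070 mm^2
t_ext = A_cap·L/Q = 0.4789 s
t_ret = A_ann·L/Q = 0.4055 s
t_cycle = t_ext + t_ret

t ≈ 0.884 s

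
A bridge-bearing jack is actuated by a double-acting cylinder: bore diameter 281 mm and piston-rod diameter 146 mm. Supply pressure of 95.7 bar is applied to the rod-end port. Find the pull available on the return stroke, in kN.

Rod-side annular area A_ann = π/4 × (281² − 146²) = 45270 mm^2
On retraction the pressure acts on the annular area (bore minus rod).
F = P × A_ann

F ≈ 433 kN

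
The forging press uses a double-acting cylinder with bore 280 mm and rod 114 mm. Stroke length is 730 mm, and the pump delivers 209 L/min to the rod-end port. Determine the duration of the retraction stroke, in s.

Rod-side annular area A_ann = π/4 × (280² − 114²) = 51370 mm^2
Swept volume V = A × L; t = V / Q = A·L / Q

t ≈ 10.8 s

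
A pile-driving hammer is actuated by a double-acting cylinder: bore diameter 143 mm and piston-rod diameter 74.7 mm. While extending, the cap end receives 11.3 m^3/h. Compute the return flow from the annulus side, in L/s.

Cap-side area A_cap = π/4 × (143 mm)² = 16060 mm^2
Rod-side annular area A_ann = π/4 × (143² − 74.7²) = 11680 mm^2
Piston speed v = Q_in/A_cap; rod-end outflow Q_out = v × A_ann = Q_in × A_ann/A_cap.

Q_out ≈ 2.28 L/s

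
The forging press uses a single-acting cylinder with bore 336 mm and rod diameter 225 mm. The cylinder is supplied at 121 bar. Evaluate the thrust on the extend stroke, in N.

Cap-side area A_cap = π/4 × (336 mm)² = 88670 mm^2
F = P × A_cap = 121 bar × A_cap

F ≈ 1.07e6 N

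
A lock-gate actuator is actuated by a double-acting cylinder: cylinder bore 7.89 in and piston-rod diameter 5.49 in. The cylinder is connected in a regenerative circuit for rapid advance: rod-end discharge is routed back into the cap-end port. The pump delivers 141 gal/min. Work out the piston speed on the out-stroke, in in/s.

In regeneration the rod-end outflow joins the pump flow into the cap end, so the net volume the pump must supply per unit advance equals the rod cross-section area.
Rod cross-section A_rod = π/4 × (5.49 in)² = 23.67 in^2
v = Q_pump / A_rod

v ≈ 22.9 in/s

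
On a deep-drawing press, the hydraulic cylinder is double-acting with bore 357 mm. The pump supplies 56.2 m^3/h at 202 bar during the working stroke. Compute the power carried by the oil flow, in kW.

W ≈ 315 kW

Hydraulic power = P × Q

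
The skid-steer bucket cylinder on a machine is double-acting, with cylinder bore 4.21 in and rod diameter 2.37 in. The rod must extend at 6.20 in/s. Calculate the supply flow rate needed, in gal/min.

Q ≈ 22.4 gal/min

Cap-side area A_cap = π/4 × (4.21 in)² = 13.92 in^2
Q = A × v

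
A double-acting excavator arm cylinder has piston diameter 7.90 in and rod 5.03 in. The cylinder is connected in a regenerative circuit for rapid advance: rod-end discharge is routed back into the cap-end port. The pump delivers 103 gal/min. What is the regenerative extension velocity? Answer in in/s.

In regeneration the rod-end outflow joins the pump flow into the cap end, so the net volume the pump must supply per unit advance equals the rod cross-section area.
Rod cross-section A_rod = π/4 × (5.03 in)² = 19.87 in^2
v = Q_pump / A_rod

v ≈ 20.0 in/s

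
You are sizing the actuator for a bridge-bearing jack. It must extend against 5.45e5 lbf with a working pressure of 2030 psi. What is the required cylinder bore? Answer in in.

D ≈ 18.5 in

Extension force acts on the full piston face: F = P × (π/4)D².
D = √(4F / (πP)) = √(4 × 5.45e5 lbf / (π × 2030 psi))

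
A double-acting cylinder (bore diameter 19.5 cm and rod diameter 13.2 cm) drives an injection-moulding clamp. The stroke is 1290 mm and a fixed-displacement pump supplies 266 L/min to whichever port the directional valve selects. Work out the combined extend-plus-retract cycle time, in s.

Cap-side area A_cap = π/4 × (19.5 cm)² = 298.6 cm^2
Rod-side annular area A_ann = π/4 × (19.5² − 13.2²) = 161.8 cm^2
t_ext = A_cap·L/Q = 8.690 s
t_ret = A_ann·L/Q = 4.708 s
t_cycle = t_ext + t_ret

t ≈ 13.4 s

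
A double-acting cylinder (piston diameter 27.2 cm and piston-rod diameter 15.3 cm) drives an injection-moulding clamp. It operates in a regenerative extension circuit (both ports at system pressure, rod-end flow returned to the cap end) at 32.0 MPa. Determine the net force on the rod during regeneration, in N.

F ≈ 5.88e5 N

With equal pressure on both faces, forces on the annular region cancel; the net push is pressure × rod cross-section.
Rod cross-section A_rod = π/4 × (15.3 cm)² = 183.9 cm^2
F = P × A_rod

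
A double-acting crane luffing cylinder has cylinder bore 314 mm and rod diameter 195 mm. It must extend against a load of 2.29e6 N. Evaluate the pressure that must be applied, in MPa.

P ≈ 29.6 MPa

Cap-side area A_cap = π/4 × (314 mm)² = 77440 mm^2
P = F / A = 2.29e6 N / A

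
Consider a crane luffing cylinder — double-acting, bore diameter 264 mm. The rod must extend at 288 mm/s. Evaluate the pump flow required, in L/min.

Q ≈ 946 L/min

Cap-side area A_cap = π/4 × (264 mm)² = 54740 mm^2
Q = A × v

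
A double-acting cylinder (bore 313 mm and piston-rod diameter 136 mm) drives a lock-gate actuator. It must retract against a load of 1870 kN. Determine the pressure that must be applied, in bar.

P ≈ 300 bar

Rod-side annular area A_ann = π/4 × (313² − 136²) = 62420 mm^2
Retraction: pressure acts on the annular area.
P = F / A = 1870 kN / A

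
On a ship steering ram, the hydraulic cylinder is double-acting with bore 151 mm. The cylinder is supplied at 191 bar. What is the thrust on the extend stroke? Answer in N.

F ≈ 3.42e5 N

Cap-side area A_cap = π/4 × (151 mm)² = 17910 mm^2
F = P × A_cap = 191 bar × A_cap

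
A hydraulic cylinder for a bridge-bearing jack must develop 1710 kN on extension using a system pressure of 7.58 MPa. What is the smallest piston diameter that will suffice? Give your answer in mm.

D ≈ 536 mm

Extension force acts on the full piston face: F = P × (π/4)D².
D = √(4F / (πP)) = √(4 × 1710 kN / (π × 7.58 MPa))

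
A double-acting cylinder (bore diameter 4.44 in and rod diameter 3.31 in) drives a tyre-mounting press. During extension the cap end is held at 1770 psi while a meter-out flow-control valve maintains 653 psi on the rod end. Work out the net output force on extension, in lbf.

Cap-side area A_cap = π/4 × (4.44 in)² = 15.48 in^2
Rod-side annular area A_ann = π/4 × (4.44² − 3.31²) = 6.878 in^2
Net thrust = P_cap·A_cap − P_rod·A_ann = 27400 lbf − 4491 lbf

F ≈ 22900 lbf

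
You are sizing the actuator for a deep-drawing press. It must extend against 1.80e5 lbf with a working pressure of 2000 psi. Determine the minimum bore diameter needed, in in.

Extension force acts on the full piston face: F = P × (π/4)D².
D = √(4F / (πP)) = √(4 × 1.80e5 lbf / (π × 2000 psi))

D ≈ 10.7 in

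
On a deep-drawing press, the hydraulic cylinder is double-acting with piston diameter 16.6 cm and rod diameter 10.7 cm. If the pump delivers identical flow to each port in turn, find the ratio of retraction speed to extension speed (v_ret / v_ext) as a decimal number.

Cap-side area A_cap = π/4 × (16.6 cm)² = 216.4 cm^2
Rod-side annular area A_ann = π/4 × (16.6² − 10.7²) = 126.5 cm^2
For equal Q, v ∝ 1/A, so v_ret/v_ext = A_cap/A_ann.

v_ret/v_ext ≈ 1.71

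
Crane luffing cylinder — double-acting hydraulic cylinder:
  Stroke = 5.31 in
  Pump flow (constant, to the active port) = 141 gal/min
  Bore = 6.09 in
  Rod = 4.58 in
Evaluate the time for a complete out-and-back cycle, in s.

Cap-side area A_cap = π/4 × (6.09 in)² = 29.13 in^2
Rod-side annular area A_ann = π/4 × (6.09² − 4.58²) = 12.65 in^2
t_ext = A_cap·L/Q = 0.2849 s
t_ret = A_ann·L/Q = 0.1238 s
t_cycle = t_ext + t_ret

t ≈ 0.409 s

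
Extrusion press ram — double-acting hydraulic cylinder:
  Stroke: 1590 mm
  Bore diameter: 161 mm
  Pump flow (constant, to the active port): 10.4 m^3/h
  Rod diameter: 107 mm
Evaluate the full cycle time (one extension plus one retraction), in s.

t ≈ 17.5 s

Cap-side area A_cap = π/4 × (161 mm)² = 20360 mm^2
Rod-side annular area A_ann = π/4 × (161² − 107²) = 11370 mm^2
t_ext = A_cap·L/Q = 11.20 s
t_ret = A_ann·L/Q = 6.256 s
t_cycle = t_ext + t_ret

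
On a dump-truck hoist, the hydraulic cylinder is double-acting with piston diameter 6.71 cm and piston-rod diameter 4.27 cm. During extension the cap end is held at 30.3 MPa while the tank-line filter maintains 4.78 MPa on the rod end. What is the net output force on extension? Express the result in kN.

F ≈ 97.1 kN

Cap-side area A_cap = π/4 × (6.71 cm)² = 35.36 cm^2
Rod-side annular area A_ann = π/4 × (6.71² − 4.27²) = 21.04 cm^2
Net thrust = P_cap·A_cap − P_rod·A_ann = 107.1 kN − 10.06 kN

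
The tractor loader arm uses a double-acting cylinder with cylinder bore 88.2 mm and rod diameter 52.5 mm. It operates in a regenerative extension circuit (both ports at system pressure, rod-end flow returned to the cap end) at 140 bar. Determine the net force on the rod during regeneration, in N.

With equal pressure on both faces, forces on the annular region cancel; the net push is pressure × rod cross-section.
Rod cross-section A_rod = π/4 × (52.5 mm)² = 2165 mm^2
F = P × A_rod

F ≈ 30300 N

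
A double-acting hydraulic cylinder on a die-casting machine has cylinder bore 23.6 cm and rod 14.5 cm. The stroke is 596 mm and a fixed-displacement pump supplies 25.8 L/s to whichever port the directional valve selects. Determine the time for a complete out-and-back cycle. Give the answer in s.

Cap-side area A_cap = π/4 × (23.6 cm)² = 437.4 cm^2
Rod-side annular area A_ann = π/4 × (23.6² − 14.5²) = 272.3 cm^2
t_ext = A_cap·L/Q = 1.011 s
t_ret = A_ann·L/Q = 0.6290 s
t_cycle = t_ext + t_ret

t ≈ 1.64 s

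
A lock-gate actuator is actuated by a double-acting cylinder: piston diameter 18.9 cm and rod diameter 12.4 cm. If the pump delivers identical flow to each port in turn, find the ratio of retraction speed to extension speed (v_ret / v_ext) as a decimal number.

Cap-side area A_cap = π/4 × (18.9 cm)² = 280.6 cm^2
Rod-side annular area A_ann = π/4 × (18.9² − 12.4²) = 159.8 cm^2
For equal Q, v ∝ 1/A, so v_ret/v_ext = A_cap/A_ann.

v_ret/v_ext ≈ 1.76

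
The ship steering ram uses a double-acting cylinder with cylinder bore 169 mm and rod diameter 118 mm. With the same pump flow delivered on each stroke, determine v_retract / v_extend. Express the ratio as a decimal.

Cap-side area A_cap = π/4 × (169 mm)² = 22430 mm^2
Rod-side annular area A_ann = π/4 × (169² − 118²) = 11500 mm^2
For equal Q, v ∝ 1/A, so v_ret/v_ext = A_cap/A_ann.

v_ret/v_ext ≈ 1.95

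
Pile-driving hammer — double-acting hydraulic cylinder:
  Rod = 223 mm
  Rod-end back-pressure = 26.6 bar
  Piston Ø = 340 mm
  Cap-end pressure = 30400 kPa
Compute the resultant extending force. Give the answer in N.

Cap-side area A_cap = π/4 × (340 mm)² = 90790 mm^2
Rod-side annular area A_ann = π/4 × (340² − 223²) = 51730 mm^2
Net thrust = P_cap·A_cap − P_rod·A_ann = 2.760e6 N − 1.376e5 N

F ≈ 2.62e6 N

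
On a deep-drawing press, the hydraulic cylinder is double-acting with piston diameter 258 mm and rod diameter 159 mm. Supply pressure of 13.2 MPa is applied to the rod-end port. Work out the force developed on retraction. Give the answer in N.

F ≈ 4.28e5 N

Rod-side annular area A_ann = π/4 × (258² − 159²) = 32420 mm^2
On retraction the pressure acts on the annular area (bore minus rod).
F = P × A_ann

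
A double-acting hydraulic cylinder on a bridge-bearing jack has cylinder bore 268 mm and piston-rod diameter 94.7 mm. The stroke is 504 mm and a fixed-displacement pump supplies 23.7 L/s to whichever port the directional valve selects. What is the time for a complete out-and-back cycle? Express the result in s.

Cap-side area A_cap = π/4 × (268 mm)² = 56410 mm^2
Rod-side annular area A_ann = π/4 × (268² − 94.7²) = 49370 mm^2
t_ext = A_cap·L/Q = 1.200 s
t_ret = A_ann·L/Q = 1.050 s
t_cycle = t_ext + t_ret

t ≈ 2.25 s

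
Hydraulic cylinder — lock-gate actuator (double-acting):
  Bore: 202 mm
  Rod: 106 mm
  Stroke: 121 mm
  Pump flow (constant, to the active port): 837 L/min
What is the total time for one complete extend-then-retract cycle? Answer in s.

Cap-side area A_cap = π/4 × (202 mm)² = 32050 mm^2
Rod-side annular area A_ann = π/4 × (202² − 106²) = 23220 mm^2
t_ext = A_cap·L/Q = 0.2780 s
t_ret = A_ann·L/Q = 0.2014 s
t_cycle = t_ext + t_ret

t ≈ 0.479 s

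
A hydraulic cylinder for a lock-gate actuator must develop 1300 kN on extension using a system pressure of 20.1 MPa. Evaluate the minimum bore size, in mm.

Extension force acts on the full piston face: F = P × (π/4)D².
D = √(4F / (πP)) = √(4 × 1300 kN / (π × 20.1 MPa))

D ≈ 287 mm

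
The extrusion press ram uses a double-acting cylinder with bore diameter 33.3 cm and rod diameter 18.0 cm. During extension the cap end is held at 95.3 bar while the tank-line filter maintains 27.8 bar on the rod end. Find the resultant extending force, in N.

F ≈ 6.59e5 N

Cap-side area A_cap = π/4 × (33.3 cm)² = 870.9 cm^2
Rod-side annular area A_ann = π/4 × (33.3² − 18.0²) = 616.5 cm^2
Net thrust = P_cap·A_cap − P_rod·A_ann = 8.300e5 N − 1.714e5 N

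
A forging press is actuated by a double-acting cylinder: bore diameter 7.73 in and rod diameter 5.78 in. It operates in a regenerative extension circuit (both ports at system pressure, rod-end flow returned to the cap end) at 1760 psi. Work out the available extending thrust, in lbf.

F ≈ 46200 lbf

With equal pressure on both faces, forces on the annular region cancel; the net push is pressure × rod cross-section.
Rod cross-section A_rod = π/4 × (5.78 in)² = 26.24 in^2
F = P × A_rod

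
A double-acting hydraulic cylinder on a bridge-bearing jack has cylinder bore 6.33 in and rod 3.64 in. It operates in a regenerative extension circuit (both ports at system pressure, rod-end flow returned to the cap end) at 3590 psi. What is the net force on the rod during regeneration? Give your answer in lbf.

With equal pressure on both faces, forces on the annular region cancel; the net push is pressure × rod cross-section.
Rod cross-section A_rod = π/4 × (3.64 in)² = 10.41 in^2
F = P × A_rod

F ≈ 37400 lbf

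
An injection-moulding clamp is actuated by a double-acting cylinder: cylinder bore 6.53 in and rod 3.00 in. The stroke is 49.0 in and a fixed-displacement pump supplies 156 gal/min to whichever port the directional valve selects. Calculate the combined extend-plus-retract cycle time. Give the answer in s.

Cap-side area A_cap = π/4 × (6.53 in)² = 33.49 in^2
Rod-side annular area A_ann = π/4 × (6.53² − 3.00²) = 26.42 in^2
t_ext = A_cap·L/Q = 2.732 s
t_ret = A_ann·L/Q = 2.156 s
t_cycle = t_ext + t_ret

t ≈ 4.89 s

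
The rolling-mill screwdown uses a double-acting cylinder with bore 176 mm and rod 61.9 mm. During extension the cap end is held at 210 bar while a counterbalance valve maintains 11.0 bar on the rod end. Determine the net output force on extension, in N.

F ≈ 4.87e5 N

Cap-side area A_cap = π/4 × (176 mm)² = 24330 mm^2
Rod-side annular area A_ann = π/4 × (176² − 61.9²) = 21320 mm^2
Net thrust = P_cap·A_cap − P_rod·A_ann = 5.109e5 N − 23450 N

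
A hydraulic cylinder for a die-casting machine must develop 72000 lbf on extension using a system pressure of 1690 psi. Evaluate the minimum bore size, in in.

Extension force acts on the full piston face: F = P × (π/4)D².
D = √(4F / (πP)) = √(4 × 72000 lbf / (π × 1690 psi))

D ≈ 7.37 in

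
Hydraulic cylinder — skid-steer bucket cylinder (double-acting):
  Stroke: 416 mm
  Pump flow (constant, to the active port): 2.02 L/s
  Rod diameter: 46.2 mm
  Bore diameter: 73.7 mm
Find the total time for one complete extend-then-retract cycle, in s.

t ≈ 1.41 s

Cap-side area A_cap = π/4 × (73.7 mm)² = 4266 mm^2
Rod-side annular area A_ann = π/4 × (73.7² − 46.2²) = 2590 mm^2
t_ext = A_cap·L/Q = 0.8786 s
t_ret = A_ann·L/Q = 0.5333 s
t_cycle = t_ext + t_ret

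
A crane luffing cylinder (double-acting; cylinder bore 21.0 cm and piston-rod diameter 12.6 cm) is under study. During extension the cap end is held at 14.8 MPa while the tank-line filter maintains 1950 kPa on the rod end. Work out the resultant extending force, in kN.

F ≈ 469 kN

Cap-side area A_cap = π/4 × (21.0 cm)² = 346.4 cm^2
Rod-side annular area A_ann = π/4 × (21.0² − 12.6²) = 221.7 cm^2
Net thrust = P_cap·A_cap − P_rod·A_ann = 512.6 kN − 43.23 kN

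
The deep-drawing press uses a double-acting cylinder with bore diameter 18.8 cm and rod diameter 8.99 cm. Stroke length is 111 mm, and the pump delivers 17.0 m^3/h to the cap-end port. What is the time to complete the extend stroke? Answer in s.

t ≈ 0.653 s

Cap-side area A_cap = π/4 × (18.8 cm)² = 277.6 cm^2
Swept volume V = A × L; t = V / Q = A·L / Q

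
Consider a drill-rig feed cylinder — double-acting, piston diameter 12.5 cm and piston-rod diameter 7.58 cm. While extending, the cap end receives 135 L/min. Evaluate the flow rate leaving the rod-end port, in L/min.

Q_out ≈ 85.4 L/min

Cap-side area A_cap = π/4 × (12.5 cm)² = 122.7 cm^2
Rod-side annular area A_ann = π/4 × (12.5² − 7.58²) = 77.59 cm^2
Piston speed v = Q_in/A_cap; rod-end outflow Q_out = v × A_ann = Q_in × A_ann/A_cap.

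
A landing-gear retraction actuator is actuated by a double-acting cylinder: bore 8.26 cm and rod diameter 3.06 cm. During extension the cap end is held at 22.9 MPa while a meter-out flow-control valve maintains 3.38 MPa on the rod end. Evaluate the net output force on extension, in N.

Cap-side area A_cap = π/4 × (8.26 cm)² = 53.59 cm^2
Rod-side annular area A_ann = π/4 × (8.26² − 3.06²) = 46.23 cm^2
Net thrust = P_cap·A_cap − P_rod·A_ann = 1.227e5 N − 15630 N

F ≈ 1.07e5 N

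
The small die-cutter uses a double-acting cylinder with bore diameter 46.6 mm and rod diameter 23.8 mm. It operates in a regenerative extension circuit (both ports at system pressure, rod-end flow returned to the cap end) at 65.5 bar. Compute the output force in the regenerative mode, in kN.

F ≈ 2.91 kN

With equal pressure on both faces, forces on the annular region cancel; the net push is pressure × rod cross-section.
Rod cross-section A_rod = π/4 × (23.8 mm)² = 444.9 mm^2
F = P × A_rod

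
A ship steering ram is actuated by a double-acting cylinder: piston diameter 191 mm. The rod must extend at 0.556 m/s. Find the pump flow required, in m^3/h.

Q ≈ 57.4 m^3/h

Cap-side area A_cap = π/4 × (191 mm)² = 28650 mm^2
Q = A × v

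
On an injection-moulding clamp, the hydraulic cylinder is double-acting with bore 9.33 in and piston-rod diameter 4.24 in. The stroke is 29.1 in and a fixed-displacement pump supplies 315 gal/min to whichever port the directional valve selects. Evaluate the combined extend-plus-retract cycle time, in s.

t ≈ 2.94 s

Cap-side area A_cap = π/4 × (9.33 in)² = 68.37 in^2
Rod-side annular area A_ann = π/4 × (9.33² − 4.24²) = 54.25 in^2
t_ext = A_cap·L/Q = 1.640 s
t_ret = A_ann·L/Q = 1.302 s
t_cycle = t_ext + t_ret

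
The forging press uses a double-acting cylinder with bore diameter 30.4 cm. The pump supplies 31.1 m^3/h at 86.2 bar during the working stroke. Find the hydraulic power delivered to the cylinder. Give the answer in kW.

Hydraulic power = P × Q

W ≈ 74.5 kW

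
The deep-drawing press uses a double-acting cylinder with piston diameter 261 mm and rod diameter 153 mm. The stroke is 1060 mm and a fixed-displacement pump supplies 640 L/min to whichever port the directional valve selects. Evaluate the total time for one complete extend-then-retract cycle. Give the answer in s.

Cap-side area A_cap = π/4 × (261 mm)² = 53500 mm^2
Rod-side annular area A_ann = π/4 × (261² − 153²) = 35120 mm^2
t_ext = A_cap·L/Q = 5.317 s
t_ret = A_ann·L/Q = 3.490 s
t_cycle = t_ext + t_ret

t ≈ 8.81 s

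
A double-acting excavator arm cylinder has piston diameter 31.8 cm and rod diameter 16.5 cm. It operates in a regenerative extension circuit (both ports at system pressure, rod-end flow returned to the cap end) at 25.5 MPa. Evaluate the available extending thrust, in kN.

With equal pressure on both faces, forces on the annular region cancel; the net push is pressure × rod cross-section.
Rod cross-section A_rod = π/4 × (16.5 cm)² = 213.8 cm^2
F = P × A_rod

F ≈ 545 kN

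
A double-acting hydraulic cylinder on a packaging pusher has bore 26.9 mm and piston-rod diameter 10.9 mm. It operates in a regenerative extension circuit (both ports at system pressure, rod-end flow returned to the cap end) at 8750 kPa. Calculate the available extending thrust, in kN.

With equal pressure on both faces, forces on the annular region cancel; the net push is pressure × rod cross-section.
Rod cross-section A_rod = π/4 × (10.9 mm)² = 93.31 mm^2
F = P × A_rod

F ≈ 0.816 kN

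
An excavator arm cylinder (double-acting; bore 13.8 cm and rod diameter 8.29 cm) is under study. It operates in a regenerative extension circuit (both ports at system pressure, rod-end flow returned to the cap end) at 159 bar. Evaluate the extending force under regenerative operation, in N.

F ≈ 85800 N

With equal pressure on both faces, forces on the annular region cancel; the net push is pressure × rod cross-section.
Rod cross-section A_rod = π/4 × (8.29 cm)² = 53.98 cm^2
F = P × A_rod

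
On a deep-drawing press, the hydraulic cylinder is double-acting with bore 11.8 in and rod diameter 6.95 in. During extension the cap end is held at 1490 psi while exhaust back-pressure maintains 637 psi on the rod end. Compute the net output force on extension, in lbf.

F ≈ 1.17e5 lbf

Cap-side area A_cap = π/4 × (11.8 in)² = 109.4 in^2
Rod-side annular area A_ann = π/4 × (11.8² − 6.95²) = 71.42 in^2
Net thrust = P_cap·A_cap − P_rod·A_ann = 1.629e5 lbf − 45500 lbf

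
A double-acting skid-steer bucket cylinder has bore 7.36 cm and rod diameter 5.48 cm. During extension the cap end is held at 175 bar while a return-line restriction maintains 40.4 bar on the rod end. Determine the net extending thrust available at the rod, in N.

F ≈ 66800 N

Cap-side area A_cap = π/4 × (7.36 cm)² = 42.54 cm^2
Rod-side annular area A_ann = π/4 × (7.36² − 5.48²) = 18.96 cm^2
Net thrust = P_cap·A_cap − P_rod·A_ann = 74450 N − 7659 N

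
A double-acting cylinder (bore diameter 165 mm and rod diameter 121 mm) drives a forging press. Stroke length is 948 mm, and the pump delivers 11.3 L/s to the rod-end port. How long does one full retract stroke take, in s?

t ≈ 0.829 s

Rod-side annular area A_ann = π/4 × (165² − 121²) = 9883 mm^2
Swept volume V = A × L; t = V / Q = A·L / Q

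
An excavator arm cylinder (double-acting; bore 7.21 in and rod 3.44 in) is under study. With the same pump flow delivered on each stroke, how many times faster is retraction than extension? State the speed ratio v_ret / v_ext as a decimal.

Cap-side area A_cap = π/4 × (7.21 in)² = 40.83 in^2
Rod-side annular area A_ann = π/4 × (7.21² − 3.44²) = 31.53 in^2
For equal Q, v ∝ 1/A, so v_ret/v_ext = A_cap/A_ann.

v_ret/v_ext ≈ 1.29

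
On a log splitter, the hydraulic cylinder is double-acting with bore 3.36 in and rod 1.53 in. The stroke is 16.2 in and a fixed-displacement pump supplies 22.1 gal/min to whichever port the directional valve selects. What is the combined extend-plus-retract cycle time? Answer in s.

Cap-side area A_cap = π/4 × (3.36 in)² = 8.867 in^2
Rod-side annular area A_ann = π/4 × (3.36² − 1.53²) = 7.028 in^2
t_ext = A_cap·L/Q = 1.688 s
t_ret = A_ann·L/Q = 1.338 s
t_cycle = t_ext + t_ret

t ≈ 3.03 s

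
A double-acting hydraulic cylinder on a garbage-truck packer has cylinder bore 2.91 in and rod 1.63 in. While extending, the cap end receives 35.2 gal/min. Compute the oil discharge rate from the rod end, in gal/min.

Q_out ≈ 24.2 gal/min

Cap-side area A_cap = π/4 × (2.91 in)² = 6.651 in^2
Rod-side annular area A_ann = π/4 × (2.91² − 1.63²) = 4.564 in^2
Piston speed v = Q_in/A_cap; rod-end outflow Q_out = v × A_ann = Q_in × A_ann/A_cap.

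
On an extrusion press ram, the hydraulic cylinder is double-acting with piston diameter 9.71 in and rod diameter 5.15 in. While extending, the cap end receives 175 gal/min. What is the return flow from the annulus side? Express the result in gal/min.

Cap-side area A_cap = π/4 × (9.71 in)² = 74.05 in^2
Rod-side annular area A_ann = π/4 × (9.71² − 5.15²) = 53.22 in^2
Piston speed v = Q_in/A_cap; rod-end outflow Q_out = v × A_ann = Q_in × A_ann/A_cap.

Q_out ≈ 126 gal/min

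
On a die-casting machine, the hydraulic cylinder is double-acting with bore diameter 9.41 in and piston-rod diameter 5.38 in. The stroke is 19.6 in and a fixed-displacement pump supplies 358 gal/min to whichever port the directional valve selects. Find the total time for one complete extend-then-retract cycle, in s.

t ≈ 1.65 s

Cap-side area A_cap = π/4 × (9.41 in)² = 69.55 in^2
Rod-side annular area A_ann = π/4 × (9.41² − 5.38²) = 46.81 in^2
t_ext = A_cap·L/Q = 0.9890 s
t_ret = A_ann·L/Q = 0.6657 s
t_cycle = t_ext + t_ret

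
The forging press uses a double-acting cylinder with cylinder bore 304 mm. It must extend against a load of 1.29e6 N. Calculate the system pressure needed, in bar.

P ≈ 178 bar

Cap-side area A_cap = π/4 × (304 mm)² = 72580 mm^2
P = F / A = 1.29e6 N / A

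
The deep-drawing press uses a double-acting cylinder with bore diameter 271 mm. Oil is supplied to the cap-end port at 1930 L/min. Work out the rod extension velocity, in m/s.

Cap-side area A_cap = π/4 × (271 mm)² = 57680 mm^2
v = Q / A

v ≈ 0.558 m/s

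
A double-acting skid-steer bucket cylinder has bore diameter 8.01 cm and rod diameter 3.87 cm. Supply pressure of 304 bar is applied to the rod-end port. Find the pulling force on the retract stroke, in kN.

F ≈ 117 kN

Rod-side annular area A_ann = π/4 × (8.01² − 3.87²) = 38.63 cm^2
On retraction the pressure acts on the annular area (bore minus rod).
F = P × A_ann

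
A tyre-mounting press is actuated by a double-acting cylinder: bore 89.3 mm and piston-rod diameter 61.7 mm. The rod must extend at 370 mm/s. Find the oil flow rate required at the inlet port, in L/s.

Q ≈ 2.32 L/s

Cap-side area A_cap = π/4 × (89.3 mm)² = 6263 mm^2
Q = A × v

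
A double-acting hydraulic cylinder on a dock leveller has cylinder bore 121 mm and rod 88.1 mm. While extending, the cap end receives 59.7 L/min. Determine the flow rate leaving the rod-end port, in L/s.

Q_out ≈ 0.468 L/s

Cap-side area A_cap = π/4 × (121 mm)² = 11500 mm^2
Rod-side annular area A_ann = π/4 × (121² − 88.1²) = 5403 mm^2
Piston speed v = Q_in/A_cap; rod-end outflow Q_out = v × A_ann = Q_in × A_ann/A_cap.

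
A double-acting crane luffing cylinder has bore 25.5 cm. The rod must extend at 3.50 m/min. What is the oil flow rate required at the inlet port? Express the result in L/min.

Q ≈ 179 L/min

Cap-side area A_cap = π/4 × (25.5 cm)² = 510.7 cm^2
Q = A × v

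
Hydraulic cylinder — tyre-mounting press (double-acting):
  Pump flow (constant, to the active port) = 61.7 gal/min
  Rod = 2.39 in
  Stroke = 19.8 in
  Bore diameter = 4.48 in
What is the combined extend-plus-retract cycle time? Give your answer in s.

t ≈ 2.25 s

Cap-side area A_cap = π/4 × (4.48 in)² = 15.76 in^2
Rod-side annular area A_ann = π/4 × (4.48² − 2.39²) = 11.28 in^2
t_ext = A_cap·L/Q = 1.314 s
t_ret = A_ann·L/Q = 0.9400 s
t_cycle = t_ext + t_ret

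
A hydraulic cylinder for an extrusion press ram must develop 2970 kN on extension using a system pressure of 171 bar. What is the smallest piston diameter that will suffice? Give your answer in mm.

Extension force acts on the full piston face: F = P × (π/4)D².
D = √(4F / (πP)) = √(4 × 2970 kN / (π × 171 bar))

D ≈ 470 mm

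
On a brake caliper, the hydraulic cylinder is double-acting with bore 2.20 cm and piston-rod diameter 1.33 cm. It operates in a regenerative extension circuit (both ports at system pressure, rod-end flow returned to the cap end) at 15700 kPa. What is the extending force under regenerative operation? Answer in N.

F ≈ 2180 N

With equal pressure on both faces, forces on the annular region cancel; the net push is pressure × rod cross-section.
Rod cross-section A_rod = π/4 × (1.33 cm)² = 1.389 cm^2
F = P × A_rod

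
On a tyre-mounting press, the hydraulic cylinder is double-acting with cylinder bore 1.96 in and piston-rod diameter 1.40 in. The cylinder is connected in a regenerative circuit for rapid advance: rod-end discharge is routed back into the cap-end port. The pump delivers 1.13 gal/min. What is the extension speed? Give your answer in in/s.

v ≈ 2.83 in/s

In regeneration the rod-end outflow joins the pump flow into the cap end, so the net volume the pump must supply per unit advance equals the rod cross-section area.
Rod cross-section A_rod = π/4 × (1.40 in)² = 1.539 in^2
v = Q_pump / A_rod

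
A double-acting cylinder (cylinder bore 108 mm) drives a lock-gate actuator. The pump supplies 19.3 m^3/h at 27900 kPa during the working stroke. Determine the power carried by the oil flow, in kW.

Hydraulic power = P × Q

W ≈ 150 kW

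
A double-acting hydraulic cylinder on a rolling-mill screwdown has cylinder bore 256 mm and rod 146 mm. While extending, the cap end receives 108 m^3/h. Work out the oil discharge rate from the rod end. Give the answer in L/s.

Cap-side area A_cap = π/4 × (256 mm)² = 51470 mm^2
Rod-side annular area A_ann = π/4 × (256² − 146²) = 34730 mm^2
Piston speed v = Q_in/A_cap; rod-end outflow Q_out = v × A_ann = Q_in × A_ann/A_cap.

Q_out ≈ 20.2 L/s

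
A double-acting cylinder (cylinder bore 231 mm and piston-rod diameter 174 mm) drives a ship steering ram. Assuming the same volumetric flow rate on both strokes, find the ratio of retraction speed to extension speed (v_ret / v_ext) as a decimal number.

v_ret/v_ext ≈ 2.31

Cap-side area A_cap = π/4 × (231 mm)² = 41910 mm^2
Rod-side annular area A_ann = π/4 × (231² − 174²) = 18130 mm^2
For equal Q, v ∝ 1/A, so v_ret/v_ext = A_cap/A_ann.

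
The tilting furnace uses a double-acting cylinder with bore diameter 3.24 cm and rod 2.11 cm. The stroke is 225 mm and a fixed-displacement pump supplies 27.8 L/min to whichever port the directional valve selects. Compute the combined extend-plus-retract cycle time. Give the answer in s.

Cap-side area A_cap = π/4 × (3.24 cm)² = 8.245 cm^2
Rod-side annular area A_ann = π/4 × (3.24² − 2.11²) = 4.748 cm^2
t_ext = A_cap·L/Q = 0.4004 s
t_ret = A_ann·L/Q = 0.2306 s
t_cycle = t_ext + t_ret

t ≈ 0.631 s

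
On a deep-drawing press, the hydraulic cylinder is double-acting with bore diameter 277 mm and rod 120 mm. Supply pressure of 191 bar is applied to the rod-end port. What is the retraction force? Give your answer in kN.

Rod-side annular area A_ann = π/4 × (277² − 120²) = 48950 mm^2
On retraction the pressure acts on the annular area (bore minus rod).
F = P × A_ann

F ≈ 935 kN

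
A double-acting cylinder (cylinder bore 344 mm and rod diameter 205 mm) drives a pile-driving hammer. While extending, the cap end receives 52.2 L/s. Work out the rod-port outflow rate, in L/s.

Cap-side area A_cap = π/4 × (344 mm)² = 92940 mm^2
Rod-side annular area A_ann = π/4 × (344² − 205²) = 59930 mm^2
Piston speed v = Q_in/A_cap; rod-end outflow Q_out = v × A_ann = Q_in × A_ann/A_cap.

Q_out ≈ 33.7 L/s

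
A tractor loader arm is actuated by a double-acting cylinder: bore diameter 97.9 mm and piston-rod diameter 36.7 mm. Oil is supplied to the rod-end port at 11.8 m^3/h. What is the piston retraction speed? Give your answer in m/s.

Rod-side annular area A_ann = π/4 × (97.9² − 36.7²) = 6470 mm^2
Flow into the rod-end port fills the annular volume.
v = Q / A

v ≈ 0.507 m/s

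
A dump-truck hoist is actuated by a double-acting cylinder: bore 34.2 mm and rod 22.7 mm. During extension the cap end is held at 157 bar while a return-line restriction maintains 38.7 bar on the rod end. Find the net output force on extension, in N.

F ≈ 12400 N

Cap-side area A_cap = π/4 × (34.2 mm)² = 918.6 mm^2
Rod-side annular area A_ann = π/4 × (34.2² − 22.7²) = 513.9 mm^2
Net thrust = P_cap·A_cap − P_rod·A_ann = 14420 N − 1989 N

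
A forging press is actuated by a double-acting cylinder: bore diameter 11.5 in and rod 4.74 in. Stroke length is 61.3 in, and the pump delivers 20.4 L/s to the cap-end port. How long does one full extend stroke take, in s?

Cap-side area A_cap = π/4 × (11.5 in)² = 103.9 in^2
Swept volume V = A × L; t = V / Q = A·L / Q

t ≈ 5.11 s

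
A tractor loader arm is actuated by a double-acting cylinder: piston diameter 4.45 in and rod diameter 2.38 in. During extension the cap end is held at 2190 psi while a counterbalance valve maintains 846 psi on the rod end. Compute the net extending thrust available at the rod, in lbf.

Cap-side area A_cap = π/4 × (4.45 in)² = 15.55 in^2
Rod-side annular area A_ann = π/4 × (4.45² − 2.38²) = 11.10 in^2
Net thrust = P_cap·A_cap − P_rod·A_ann = 34060 lbf − 9394 lbf

F ≈ 24700 lbf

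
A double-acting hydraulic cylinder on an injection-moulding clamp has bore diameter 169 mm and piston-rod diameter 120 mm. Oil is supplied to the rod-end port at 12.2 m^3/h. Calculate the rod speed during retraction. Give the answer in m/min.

Rod-side annular area A_ann = π/4 × (169² − 120²) = 11120 mm^2
Flow into the rod-end port fills the annular volume.
v = Q / A

v ≈ 18.3 m/min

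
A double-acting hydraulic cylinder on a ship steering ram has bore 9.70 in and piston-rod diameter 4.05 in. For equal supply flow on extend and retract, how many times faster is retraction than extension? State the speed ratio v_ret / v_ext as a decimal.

Cap-side area A_cap = π/4 × (9.70 in)² = 73.90 in^2
Rod-side annular area A_ann = π/4 × (9.70² − 4.05²) = 61.02 in^2
For equal Q, v ∝ 1/A, so v_ret/v_ext = A_cap/A_ann.

v_ret/v_ext ≈ 1.21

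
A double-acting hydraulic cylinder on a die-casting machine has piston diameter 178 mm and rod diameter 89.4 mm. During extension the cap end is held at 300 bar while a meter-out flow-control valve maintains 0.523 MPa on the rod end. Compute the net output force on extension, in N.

Cap-side area A_cap = π/4 × (178 mm)² = 24880 mm^2
Rod-side annular area A_ann = π/4 × (178² − 89.4²) = 18610 mm^2
Net thrust = P_cap·A_cap − P_rod·A_ann = 7.465e5 N − 9732 N

F ≈ 7.37e5 N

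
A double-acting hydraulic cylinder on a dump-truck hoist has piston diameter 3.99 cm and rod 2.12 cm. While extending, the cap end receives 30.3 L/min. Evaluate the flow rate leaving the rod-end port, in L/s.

Q_out ≈ 0.362 L/s

Cap-side area A_cap = π/4 × (3.99 cm)² = 12.50 cm^2
Rod-side annular area A_ann = π/4 × (3.99² − 2.12²) = 8.974 cm^2
Piston speed v = Q_in/A_cap; rod-end outflow Q_out = v × A_ann = Q_in × A_ann/A_cap.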